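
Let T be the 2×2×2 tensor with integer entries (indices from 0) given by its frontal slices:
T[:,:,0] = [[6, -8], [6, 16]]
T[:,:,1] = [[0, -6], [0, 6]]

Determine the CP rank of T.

Lower bound: the mode-2 unfolding of T (rows indexed by j, columns by (i,k) = (0,0), (0,1), (1,0), (1,1)) is [[6, 0, 6, 0], [-8, -6, 16, 6]].
There the 2×2 minor on rows j ∈ {0, 1}, columns (i,k) ∈ {(0,0), (0,1)} is det [[6, 0], [-8, -6]] = -36 ≠ 0, so this unfolding has rank ≥ 2; CP rank is at least every unfolding rank, so rank(T) ≥ 2. (Flattening ranks never certify an upper bound on CP rank; for that we must actually write T with 2 rank-1 terms.)
Upper bound — finding two terms. Write S_k = T[:,:,k] for the frontal slices: S₀ = [[6, -8], [6, 16]], S₁ = [[0, -6], [0, 6]].
If T = a₁ ⊗ b₁ ⊗ c₁ + a₂ ⊗ b₂ ⊗ c₂ then each S_k = c₁[k]·a₁b₁ᵀ + c₂[k]·a₂b₂ᵀ. S₀ and S₁ are linearly independent, so a₁b₁ᵀ and a₂b₂ᵀ must span the same plane of matrices: they are the rank-1 matrices of the form x·S₀ + y·S₁.
det(x·S₀ + y·S₁) is 144·x² + 72·xy = 72·(2·x + y)(x), vanishing at (x:y) = (1:-2) and (0:1).
M₁ = S₀ − 2·S₁ = [[6, 4], [6, 4]] = 2·[1, 1][3, 2]ᵀ and M₂ = S₁ = [[0, -6], [0, 6]] = (-6)·[1, -1][0, 1]ᵀ, so take a₁ = [1, 1], b₁ = [3, 2], a₂ = [1, -1], b₂ = [0, 1].
Each slice is an integer combination of E₁ = a₁b₁ᵀ and E₂ = a₂b₂ᵀ: S₀ = 2·E₁ − 12·E₂, S₁ = −6·E₂; reading off coefficients, c₁ = [2, 0] and c₂ = [-12, -6].
Hence T = [1, 1] ⊗ [3, 2] ⊗ [2, 0] + [1, -1] ⊗ [0, 1] ⊗ [-12, -6], so rank(T) ≤ 2.
These bounds meet, so rank(T) = 2.

2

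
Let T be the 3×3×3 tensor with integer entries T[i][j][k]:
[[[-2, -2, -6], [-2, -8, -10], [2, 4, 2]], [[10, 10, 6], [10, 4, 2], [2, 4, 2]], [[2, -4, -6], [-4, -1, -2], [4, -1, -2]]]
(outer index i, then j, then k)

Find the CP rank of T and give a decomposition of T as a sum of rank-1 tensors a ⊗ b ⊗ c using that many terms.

Lower bound: the mode-2 unfolding of T (rows indexed by j, columns by (i,k) = (0,0), (0,1), (0,2), (1,0), (1,1), (1,2), (2,0), (2,1), (2,2)) is [[-2, -2, -6, 10, 10, 6, 2, -4, -6], [-2, -8, -10, 10, 4, 2, -4, -1, -2], [2, 4, 2, 2, 4, 2, 4, -1, -2]].
There the 3×3 minor on rows j ∈ {0, 1, 2}, columns (i,k) ∈ {(0,0), (0,1), (0,2)} is det [[-2, -2, -6], [-2, -8, -10], [2, 4, 2]] = -64 ≠ 0, so this unfolding has rank ≥ 3; CP rank is at least every unfolding rank, so rank(T) ≥ 3. (Flattening ranks never certify an upper bound on CP rank; for that we must actually write T with 3 rank-1 terms.)
Upper bound: T is a sum of 3 rank-1 terms, T = [1, 1, -1] ⊗ [1, -1, 1] ⊗ [-2, 2, 2] + [2, -1, 1] ⊗ [1, 1, 0] ⊗ [-4, -4, -4] + [2, 2, 1] ⊗ [2, 1, 1] ⊗ [2, 1, 0] (one valid choice — decompositions are not unique — normalised so each a, b is primitive with positive first nonzero entry; check it by expanding all entries), so rank(T) ≤ 3.
These bounds meet, so rank(T) = 3.

rank(T) = 3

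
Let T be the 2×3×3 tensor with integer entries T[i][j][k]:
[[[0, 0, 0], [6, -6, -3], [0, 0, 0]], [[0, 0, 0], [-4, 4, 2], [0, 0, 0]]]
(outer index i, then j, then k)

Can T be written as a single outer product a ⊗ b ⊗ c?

If T = a ⊗ b ⊗ c then every fibre of T is a multiple of the corresponding factor, so read the factors off the fibres through the nonzero entry T[0,1,0] = 6.
The mode-1 fibre T[:,1,0] = [6, -4] gives a = [3, -2] (primitive direction); the mode-2 fibre T[0,:,0] = [0, 6, 0] gives b = [0, 1, 0]; then c[k] = T[0,1,k] / (a[0]·b[1]) = [6, -6, -3] / 3 = [2, -2, -1].
Expanding [3, -2] ⊗ [0, 1, 0] ⊗ [2, -2, -1] reproduces all 18 entries of T, so T = [3, -2] ⊗ [0, 1, 0] ⊗ [2, -2, -1] and rank(T) ≤ 1.
Equivalently every frontal slice T[:,:,k] is c[k] times the rank-1 matrix [3, -2] ⊗ [0, 1, 0]. So T has rank 1 (it is nonzero).

Yes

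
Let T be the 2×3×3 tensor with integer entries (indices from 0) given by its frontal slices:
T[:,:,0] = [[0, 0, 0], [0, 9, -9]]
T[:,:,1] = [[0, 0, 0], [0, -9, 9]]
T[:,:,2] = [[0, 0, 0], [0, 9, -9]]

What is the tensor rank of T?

Lower bound: T ≠ 0 (e.g. T[1,1,0] = 9), so rank(T) ≥ 1.
Upper bound: if T = a ⊗ b ⊗ c then every fibre of T is a multiple of the corresponding factor, so read the factors off the fibres through the nonzero entry T[1,1,0] = 9.
The mode-1 fibre T[:,1,0] = [0, 9] gives a = [0, 1] (primitive direction); the mode-2 fibre T[1,:,0] = [0, 9, -9] gives b = [0, 1, -1]; then c[k] = T[1,1,k] / (a[1]·b[1]) = [9, -9, 9] / 1 = [9, -9, 9].
Expanding [0, 1] ⊗ [0, 1, -1] ⊗ [9, -9, 9] reproduces all 18 entries of T, so T = [0, 1] ⊗ [0, 1, -1] ⊗ [9, -9, 9] and rank(T) ≤ 1.
These bounds meet, so rank(T) = 1.
Check entry T[0,0,0] = 0: (0)·(0)·(9) = 0.

1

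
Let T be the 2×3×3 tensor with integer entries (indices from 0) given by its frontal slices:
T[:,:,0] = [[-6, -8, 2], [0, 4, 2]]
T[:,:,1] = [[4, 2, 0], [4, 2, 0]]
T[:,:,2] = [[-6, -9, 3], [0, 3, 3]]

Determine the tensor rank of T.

Lower bound: the mode-3 unfolding of T (rows indexed by k, columns by (i,j) = (0,0), (0,1), (0,2), (1,0), (1,1), (1,2)) is [[-6, -8, 2, 0, 4, 2], [4, 2, 0, 4, 2, 0], [-6, -9, 3, 0, 3, 3]].
There the 3×3 minor on rows k ∈ {0, 1, 2}, columns (i,j) ∈ {(0,0), (0,1), (0,2)} is det [[-6, -8, 2], [4, 2, 0], [-6, -9, 3]] = 12 ≠ 0, so this unfolding has rank ≥ 3; CP rank is at least every unfolding rank, so rank(T) ≥ 3. (Unfolding ranks only ever bound the CP rank from below — rank(T) can be strictly larger than all of them — so the matching upper bound has to come from an explicit 3-term decomposition.)
Upper bound: T is a sum of 3 rank-1 terms, T = (1, -2) (x) (1, 2, 0) (x) (-2, 0, -2) + (1, 1) (x) (0, 1, -1) (x) (0, -2, -1) + (1, 1) (x) (2, 2, -1) (x) (-2, 2, -2) (one valid choice — decompositions are not unique — normalised so each a, b is primitive with positive first nonzero entry; check it by expanding all entries), so rank(T) ≤ 3.
These bounds meet, so rank(T) = 3.

3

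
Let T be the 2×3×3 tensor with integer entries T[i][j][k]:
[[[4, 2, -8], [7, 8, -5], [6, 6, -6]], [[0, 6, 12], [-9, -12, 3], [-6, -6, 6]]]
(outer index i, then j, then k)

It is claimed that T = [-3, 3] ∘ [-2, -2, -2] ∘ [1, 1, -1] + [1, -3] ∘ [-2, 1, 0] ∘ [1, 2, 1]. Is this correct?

Yes

Reconstruct entrywise from the claimed factors. For example, T[0,0,2] = -8 and Σₗ aₗ[0]bₗ[0]cₗ[2] = (-3)·(-2)·(-1) + (1)·(-2)·(1) = -8; checking all 18 entries, every one matches. The claim holds.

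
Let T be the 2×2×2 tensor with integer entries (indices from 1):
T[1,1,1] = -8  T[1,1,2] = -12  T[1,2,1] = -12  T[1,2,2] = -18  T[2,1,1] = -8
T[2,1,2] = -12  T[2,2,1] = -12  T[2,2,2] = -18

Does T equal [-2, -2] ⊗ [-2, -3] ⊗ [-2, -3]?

Yes

Reconstruct entrywise from the claimed factors. For example, T[1,1,2] = -12 and Σₗ aₗ[1]bₗ[1]cₗ[2] = (-2)·(-2)·(-3) = -12; checking all 8 entries, every one matches. The claim holds.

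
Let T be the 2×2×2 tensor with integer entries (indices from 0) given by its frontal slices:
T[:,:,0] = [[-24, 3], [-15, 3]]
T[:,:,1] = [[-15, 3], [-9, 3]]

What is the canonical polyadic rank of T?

Lower bound: the mode-1 unfolding of T (rows indexed by i, columns by (j,k) = (0,0), (0,1), (1,0), (1,1)) is [[-24, -15, 3, 3], [-15, -9, 3, 3]].
There the 2×2 minor on rows i ∈ {0, 1}, columns (j,k) ∈ {(0,0), (0,1)} is det [[-24, -15], [-15, -9]] = -9 ≠ 0, so this unfolding has rank ≥ 2; CP rank is at least every unfolding rank, so rank(T) ≥ 2. (This is only a lower bound: in general the CP rank may exceed every unfolding rank, so we still need to exhibit 2 rank-1 terms summing to T.)
Upper bound — finding two terms. Write S_k = T[:,:,k] for the frontal slices: S₀ = [[-24, 3], [-15, 3]], S₁ = [[-15, 3], [-9, 3]].
If T = a₁ ⊗ b₁ ⊗ c₁ + a₂ ⊗ b₂ ⊗ c₂ then each S_k = c₁[k]·a₁b₁ᵀ + c₂[k]·a₂b₂ᵀ. S₀ and S₁ are linearly independent, so a₁b₁ᵀ and a₂b₂ᵀ must span the same plane of matrices: they are the rank-1 matrices of the form x·S₀ + y·S₁.
det(x·S₀ + y·S₁) is −27·x² − 45·xy − 18·y² = (-9)·(3·x + 2·y)(x + y), vanishing at (x:y) = (2:-3) and (1:-1).
M₁ = 2·S₀ − 3·S₁ = [[-3, -3], [-3, -3]] = (-3)·[1, 1][1, 1]ᵀ and M₂ = S₀ − S₁ = [[-9, 0], [-6, 0]] = (-3)·[3, 2][1, 0]ᵀ, so take a₁ = [1, 1], b₁ = [1, 1], a₂ = [3, 2], b₂ = [1, 0].
Each slice is an integer combination of E₁ = a₁b₁ᵀ and E₂ = a₂b₂ᵀ: S₀ = 3·E₁ − 9·E₂, S₁ = 3·E₁ − 6·E₂; reading off coefficients, c₁ = [3, 3] and c₂ = [-9, -6].
Hence T = [1, 1] ⊗ [1, 1] ⊗ [3, 3] + [3, 2] ⊗ [1, 0] ⊗ [-9, -6], so rank(T) ≤ 2.
These bounds meet, so rank(T) = 2.

2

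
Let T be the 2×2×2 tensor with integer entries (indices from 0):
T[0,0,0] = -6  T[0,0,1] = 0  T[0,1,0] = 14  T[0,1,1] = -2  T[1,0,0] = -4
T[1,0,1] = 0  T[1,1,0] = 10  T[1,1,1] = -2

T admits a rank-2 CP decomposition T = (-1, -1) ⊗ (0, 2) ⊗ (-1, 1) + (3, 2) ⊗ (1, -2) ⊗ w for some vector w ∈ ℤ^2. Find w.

w = (-2, 0)

Subtract the known terms from T to get the rank-1 residual R = (3, 2) ⊗ (1, -2) ⊗ w, so R[i,j,k] = a[i]·b[j]·w[k]. Pick indices with nonzero a[0]·b[0] = (3)·(1) = 3. Only the fibre through (0,0,·) is needed: R[0,0,:] = T[0,0,:] − Σₗ aₗ[0]bₗ[0]cₗ = [-6, 0] − (-1)·(0)·(-1, 1) = [-6, 0]. Then w[k] = R[0,0,k] / 3 for each k, giving w = [-6, 0] / 3 = (-2, 0).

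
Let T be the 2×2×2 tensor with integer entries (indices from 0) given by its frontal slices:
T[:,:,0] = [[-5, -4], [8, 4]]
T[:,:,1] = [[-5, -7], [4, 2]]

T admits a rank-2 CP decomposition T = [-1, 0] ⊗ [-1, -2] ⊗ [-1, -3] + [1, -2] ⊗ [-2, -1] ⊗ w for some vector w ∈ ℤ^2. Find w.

w = [2, 1]

Subtract the known terms from T to get the rank-1 residual R = [1, -2] ⊗ [-2, -1] ⊗ w, so R[i,j,k] = a[i]·b[j]·w[k]. Pick indices with nonzero a[0]·b[0] = (1)·(-2) = -2. Only the fibre through (0,0,·) is needed: R[0,0,:] = T[0,0,:] − Σₗ aₗ[0]bₗ[0]cₗ = [-5, -5] − (-1)·(-1)·[-1, -3] = [-4, -2]. Then w[k] = R[0,0,k] / -2 for each k, giving w = [-4, -2] / -2 = [2, 1].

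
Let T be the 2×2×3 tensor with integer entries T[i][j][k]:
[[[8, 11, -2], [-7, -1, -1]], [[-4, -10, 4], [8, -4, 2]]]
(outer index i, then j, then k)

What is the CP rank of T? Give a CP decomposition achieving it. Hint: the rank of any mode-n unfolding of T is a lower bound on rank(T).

rank(T) = 3

Lower bound: in the mode-3 unfolding of T (rows indexed by k, columns by (i,j)) the 3×3 minor on rows k ∈ {0, 1, 2}, columns (i,j) ∈ {(0,0), (0,1), (1,0)} is det [[8, -7, -4], [11, -1, -10], [-2, -1, 4]] = 108 ≠ 0, so that unfolding has rank ≥ 3 and hence rank(T) ≥ 3 (CP rank is at least every unfolding rank, though it can be larger).
Upper bound: T is a sum of 3 rank-1 terms, T = [1, -2] ∘ [1, -1] ∘ [2, -1, 0] + [1, -2] ∘ [2, 1] ∘ [-1, 2, -1] + [2, -1] ∘ [2, -1] ∘ [2, 2, 0] (written with every a and b primitive with positive leading entry and the scale carried by c; CP decompositions are not unique, and this one is verified by expanding entrywise), so rank(T) ≤ 3.
These bounds meet, so rank(T) = 3.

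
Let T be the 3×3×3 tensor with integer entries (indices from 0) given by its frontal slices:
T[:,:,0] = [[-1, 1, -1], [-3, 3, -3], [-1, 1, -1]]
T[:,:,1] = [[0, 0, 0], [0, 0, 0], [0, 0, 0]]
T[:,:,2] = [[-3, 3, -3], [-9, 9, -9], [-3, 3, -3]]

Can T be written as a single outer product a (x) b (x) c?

If T = a (x) b (x) c then every fibre of T is a multiple of the corresponding factor, so read the factors off the fibres through the nonzero entry T[0,0,0] = -1.
The mode-1 fibre T[:,0,0] = [-1, -3, -1] gives a = [1, 3, 1] (primitive direction); the mode-2 fibre T[0,:,0] = [-1, 1, -1] gives b = [1, -1, 1]; then c[k] = T[0,0,k] / (a[0]·b[0]) = [-1, 0, -3] / 1 = [-1, 0, -3].
Expanding [1, 3, 1] (x) [1, -1, 1] (x) [-1, 0, -3] reproduces all 27 entries of T, so T = [1, 3, 1] (x) [1, -1, 1] (x) [-1, 0, -3] and rank(T) ≤ 1.
Equivalently every frontal slice T[:,:,k] is c[k] times the rank-1 matrix [1, 3, 1] (x) [1, -1, 1]. So T has rank 1 (it is nonzero).

Yes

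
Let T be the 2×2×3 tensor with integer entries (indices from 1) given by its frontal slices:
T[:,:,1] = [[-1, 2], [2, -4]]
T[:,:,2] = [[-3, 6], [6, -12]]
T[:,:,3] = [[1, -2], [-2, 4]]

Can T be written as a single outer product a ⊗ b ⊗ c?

The mode-1 fibre T[:,1,1] = [-1, 2] gives a = [1, -2] (primitive direction); the mode-2 fibre T[1,:,1] = [-1, 2] gives b = [1, -2]; then c[k] = T[1,1,k] / (a[1]·b[1]) = [-1, -3, 1] / 1 = [-1, -3, 1].
Expanding [1, -2] ⊗ [1, -2] ⊗ [-1, -3, 1] reproduces all 12 entries of T, so T = [1, -2] ⊗ [1, -2] ⊗ [-1, -3, 1] and rank(T) ≤ 1.
Equivalently every frontal slice T[:,:,k] is c[k] times the rank-1 matrix [1, -2] ⊗ [1, -2]. So T has rank 1 (it is nonzero).

Yes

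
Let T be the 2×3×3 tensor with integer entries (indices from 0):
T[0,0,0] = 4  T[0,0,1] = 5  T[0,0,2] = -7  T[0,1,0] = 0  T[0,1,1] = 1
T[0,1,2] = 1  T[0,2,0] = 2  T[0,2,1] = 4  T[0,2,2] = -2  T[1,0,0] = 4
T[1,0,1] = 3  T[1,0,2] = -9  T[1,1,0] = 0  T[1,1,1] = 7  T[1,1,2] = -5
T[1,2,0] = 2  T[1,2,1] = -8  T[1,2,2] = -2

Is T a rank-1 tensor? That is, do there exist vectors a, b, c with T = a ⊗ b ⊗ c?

The mode-2 unfolding of T (rows indexed by j, columns by (i,k) = (0,0), (0,1), (0,2), (1,0), (1,1), (1,2)) is [[4, 5, -7, 4, 3, -9], [0, 1, 1, 0, 7, -5], [2, 4, -2, 2, -8, -2]].
There the 3×3 minor on rows j ∈ {0, 1, 2}, columns (i,k) ∈ {(0,0), (0,1), (1,1)} is det [[4, 5, 3], [0, 1, 7], [2, 4, -8]] = -80 ≠ 0, so this unfolding has rank ≥ 3; CP rank is at least every unfolding rank, so rank(T) ≥ 3.
In particular rank(T) ≥ 3 > 1, so T is not rank-1.

No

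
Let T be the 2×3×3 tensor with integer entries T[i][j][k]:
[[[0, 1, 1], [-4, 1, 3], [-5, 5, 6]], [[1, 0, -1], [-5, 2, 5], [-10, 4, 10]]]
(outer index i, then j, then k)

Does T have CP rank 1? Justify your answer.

No

The mode-3 unfolding of T (rows indexed by k, columns by (i,j) = (0,0), (0,1), (0,2), (1,0), (1,1), (1,2)) is [[0, -4, -5, 1, -5, -10], [1, 1, 5, 0, 2, 4], [1, 3, 6, -1, 5, 10]].
There the 3×3 minor on rows k ∈ {0, 1, 2}, columns (i,j) ∈ {(0,0), (0,1), (0,2)} is det [[0, -4, -5], [1, 1, 5], [1, 3, 6]] = -6 ≠ 0, so this unfolding has rank ≥ 3; CP rank is at least every unfolding rank, so rank(T) ≥ 3.
In particular rank(T) ≥ 3 > 1, so T is not rank-1.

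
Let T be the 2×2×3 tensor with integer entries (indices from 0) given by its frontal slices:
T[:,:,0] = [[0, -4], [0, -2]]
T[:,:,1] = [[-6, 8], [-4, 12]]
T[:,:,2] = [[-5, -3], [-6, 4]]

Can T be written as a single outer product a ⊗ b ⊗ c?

No

The mode-3 unfolding of T (rows indexed by k, columns by (i,j) = (0,0), (0,1), (1,0), (1,1)) is [[0, -4, 0, -2], [-6, 8, -4, 12], [-5, -3, -6, 4]].
There the 3×3 minor on rows k ∈ {0, 1, 2}, columns (i,j) ∈ {(0,0), (0,1), (1,0)} is det [[0, -4, 0], [-6, 8, -4], [-5, -3, -6]] = 64 ≠ 0, so this unfolding has rank ≥ 3; CP rank is at least every unfolding rank, so rank(T) ≥ 3.
In particular rank(T) ≥ 3 > 1, so T is not rank-1.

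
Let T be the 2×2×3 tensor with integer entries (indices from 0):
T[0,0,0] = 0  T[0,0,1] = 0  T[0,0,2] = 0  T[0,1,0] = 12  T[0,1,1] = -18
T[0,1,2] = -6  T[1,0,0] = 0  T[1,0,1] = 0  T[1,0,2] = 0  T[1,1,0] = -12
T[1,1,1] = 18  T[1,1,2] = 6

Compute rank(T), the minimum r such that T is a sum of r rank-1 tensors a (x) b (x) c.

1

Lower bound: T ≠ 0 (e.g. T[0,1,0] = 12), so rank(T) ≥ 1.
Upper bound: the mode-1 fibre T[:,1,0] = [12, -12] gives a = [1, -1] (primitive direction); the mode-2 fibre T[0,:,0] = [0, 12] gives b = [0, 1]; then c[k] = T[0,1,k] / (a[0]·b[1]) = [12, -18, -6] / 1 = [12, -18, -6].
Expanding [1, -1] (x) [0, 1] (x) [12, -18, -6] reproduces all 12 entries of T, so T = [1, -1] (x) [0, 1] (x) [12, -18, -6] and rank(T) ≤ 1.
These bounds meet, so rank(T) = 1.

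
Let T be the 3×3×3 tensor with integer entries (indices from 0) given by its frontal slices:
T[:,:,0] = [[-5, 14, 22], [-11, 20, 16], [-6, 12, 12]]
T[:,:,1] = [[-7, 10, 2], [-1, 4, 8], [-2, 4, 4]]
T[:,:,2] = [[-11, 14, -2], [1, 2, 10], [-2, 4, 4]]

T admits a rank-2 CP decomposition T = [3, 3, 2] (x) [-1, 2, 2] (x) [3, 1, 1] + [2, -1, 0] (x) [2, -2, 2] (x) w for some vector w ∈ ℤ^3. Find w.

w = [1, -1, -2]

Subtract the known terms from T to get the rank-1 residual R = [2, -1, 0] (x) [2, -2, 2] (x) w, so R[i,j,k] = a[i]·b[j]·w[k]. Pick indices with nonzero a[0]·b[0] = (2)·(2) = 4. Only the fibre through (0,0,·) is needed: R[0,0,:] = T[0,0,:] − Σₗ aₗ[0]bₗ[0]cₗ = [-5, -7, -11] − (3)·(-1)·[3, 1, 1] = [4, -4, -8]. Then w[k] = R[0,0,k] / 4 for each k, giving w = [4, -4, -8] / 4 = [1, -1, -2].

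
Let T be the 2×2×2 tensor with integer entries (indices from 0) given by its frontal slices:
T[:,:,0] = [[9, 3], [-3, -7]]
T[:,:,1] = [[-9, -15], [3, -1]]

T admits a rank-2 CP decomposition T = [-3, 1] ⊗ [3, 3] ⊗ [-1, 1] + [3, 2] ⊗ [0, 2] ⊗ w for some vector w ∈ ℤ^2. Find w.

w = [-1, -1]

Subtract the known terms from T to get the rank-1 residual R = [3, 2] ⊗ [0, 2] ⊗ w, so R[i,j,k] = a[i]·b[j]·w[k]. Pick indices with nonzero a[0]·b[1] = (3)·(2) = 6. Only the fibre through (0,1,·) is needed: R[0,1,:] = T[0,1,:] − Σₗ aₗ[0]bₗ[1]cₗ = [3, -15] − (-3)·(3)·[-1, 1] = [-6, -6]. Then w[k] = R[0,1,k] / 6 for each k, giving w = [-6, -6] / 6 = [-1, -1].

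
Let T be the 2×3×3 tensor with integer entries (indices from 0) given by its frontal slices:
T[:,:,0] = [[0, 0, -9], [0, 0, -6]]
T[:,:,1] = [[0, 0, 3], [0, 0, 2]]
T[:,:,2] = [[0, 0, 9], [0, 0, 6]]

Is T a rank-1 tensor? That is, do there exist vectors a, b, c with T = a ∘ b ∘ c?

Yes

If T = a ∘ b ∘ c then every fibre of T is a multiple of the corresponding factor, so read the factors off the fibres through the nonzero entry T[0,2,0] = -9.
The mode-1 fibre T[:,2,0] = [-9, -6] gives a = [3, 2] (primitive direction); the mode-2 fibre T[0,:,0] = [0, 0, -9] gives b = [0, 0, 1]; then c[k] = T[0,2,k] / (a[0]·b[2]) = [-9, 3, 9] / 3 = [-3, 1, 3].
Expanding [3, 2] ∘ [0, 0, 1] ∘ [-3, 1, 3] reproduces all 18 entries of T, so T = [3, 2] ∘ [0, 0, 1] ∘ [-3, 1, 3] and rank(T) ≤ 1.
Equivalently every frontal slice T[:,:,k] is c[k] times the rank-1 matrix [3, 2] ∘ [0, 0, 1]. So T has rank 1 (it is nonzero).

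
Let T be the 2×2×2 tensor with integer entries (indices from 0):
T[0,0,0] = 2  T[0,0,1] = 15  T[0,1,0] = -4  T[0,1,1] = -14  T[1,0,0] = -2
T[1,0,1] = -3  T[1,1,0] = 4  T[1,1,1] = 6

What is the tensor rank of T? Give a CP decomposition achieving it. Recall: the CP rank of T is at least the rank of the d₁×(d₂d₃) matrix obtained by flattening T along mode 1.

Lower bound: the mode-2 unfolding of T (rows indexed by j, columns by (i,k) = (0,0), (0,1), (1,0), (1,1)) is [[2, 15, -2, -3], [-4, -14, 4, 6]].
There the 2×2 minor on rows j ∈ {0, 1}, columns (i,k) ∈ {(0,0), (0,1)} is det [[2, 15], [-4, -14]] = 32 ≠ 0, so this unfolding has rank ≥ 2; CP rank is at least every unfolding rank, so rank(T) ≥ 2. (This is only a lower bound: in general the CP rank may exceed every unfolding rank, so we still need to exhibit 2 rank-1 terms summing to T.)
Upper bound — finding two terms. Write S_k = T[:,:,k] for the frontal slices: S₀ = [[2, -4], [-2, 4]], S₁ = [[15, -14], [-3, 6]].
If T = a₁ ⊗ b₁ ⊗ c₁ + a₂ ⊗ b₂ ⊗ c₂ then each S_k = c₁[k]·a₁b₁ᵀ + c₂[k]·a₂b₂ᵀ. S₀ and S₁ are linearly independent, so a₁b₁ᵀ and a₂b₂ᵀ must span the same plane of matrices: they are the rank-1 matrices of the form x·S₀ + y·S₁.
det(x·S₀ + y·S₁) is 32·xy + 48·y² = 16·(2·x + 3·y)(y), vanishing at (x:y) = (3:-2) and (1:0).
M₁ = 3·S₀ − 2·S₁ = [[-24, 16], [0, 0]] = (-8)·[1, 0][3, -2]ᵀ and M₂ = S₀ = [[2, -4], [-2, 4]] = 2·[1, -1][1, -2]ᵀ, so take a₁ = [1, 0], b₁ = [3, -2], a₂ = [1, -1], b₂ = [1, -2].
Each slice is an integer combination of E₁ = a₁b₁ᵀ and E₂ = a₂b₂ᵀ: S₀ = 2·E₂, S₁ = 4·E₁ + 3·E₂; reading off coefficients, c₁ = [0, 4] and c₂ = [2, 3].
Hence T = [1, 0] ⊗ [3, -2] ⊗ [0, 4] + [1, -1] ⊗ [1, -2] ⊗ [2, 3], so rank(T) ≤ 2.
These bounds meet, so rank(T) = 2.

rank(T) = 2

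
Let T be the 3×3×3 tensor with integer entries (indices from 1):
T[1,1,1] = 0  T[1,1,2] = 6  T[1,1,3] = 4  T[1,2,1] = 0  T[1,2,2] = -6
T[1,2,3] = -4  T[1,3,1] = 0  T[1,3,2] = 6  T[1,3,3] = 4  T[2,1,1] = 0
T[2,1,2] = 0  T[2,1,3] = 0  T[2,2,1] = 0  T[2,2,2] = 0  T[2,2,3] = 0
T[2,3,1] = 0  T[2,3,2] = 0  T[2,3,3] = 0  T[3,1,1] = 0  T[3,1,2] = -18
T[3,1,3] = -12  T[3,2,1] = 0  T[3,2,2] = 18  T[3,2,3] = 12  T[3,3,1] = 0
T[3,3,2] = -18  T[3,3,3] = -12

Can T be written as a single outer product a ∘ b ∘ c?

The mode-1 fibre T[:,1,2] = [6, 0, -18] gives a = (1, 0, -3) (primitive direction); the mode-2 fibre T[1,:,2] = [6, -6, 6] gives b = (1, -1, 1); then c[k] = T[1,1,k] / (a[1]·b[1]) = [0, 6, 4] / 1 = (0, 6, 4).
Expanding (1, 0, -3) ∘ (1, -1, 1) ∘ (0, 6, 4) reproduces all 27 entries of T, so T = (1, 0, -3) ∘ (1, -1, 1) ∘ (0, 6, 4) and rank(T) ≤ 1.
Equivalently every frontal slice T[:,:,k] is c[k] times the rank-1 matrix (1, 0, -3) ∘ (1, -1, 1). So T has rank 1 (it is nonzero).

Yes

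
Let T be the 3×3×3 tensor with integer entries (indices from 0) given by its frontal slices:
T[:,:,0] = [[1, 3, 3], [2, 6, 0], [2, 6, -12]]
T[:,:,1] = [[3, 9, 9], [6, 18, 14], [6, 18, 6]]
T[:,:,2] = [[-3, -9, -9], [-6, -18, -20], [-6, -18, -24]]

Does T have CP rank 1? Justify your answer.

No

The mode-2 unfolding of T (rows indexed by j, columns by (i,k) = (0,0), (0,1), (0,2), (1,0), (1,1), (1,2), (2,0), (2,1), (2,2)) is [[1, 3, -3, 2, 6, -6, 2, 6, -6], [3, 9, -9, 6, 18, -18, 6, 18, -18], [3, 9, -9, 0, 14, -20, -12, 6, -24]].
There the 2×2 minor on rows j ∈ {0, 2}, columns (i,k) ∈ {(0,0), (1,0)} is det [[1, 2], [3, 0]] = -6 ≠ 0, so this unfolding has rank ≥ 2; CP rank is at least every unfolding rank, so rank(T) ≥ 2.
In particular rank(T) ≥ 2 > 1, so T is not rank-1.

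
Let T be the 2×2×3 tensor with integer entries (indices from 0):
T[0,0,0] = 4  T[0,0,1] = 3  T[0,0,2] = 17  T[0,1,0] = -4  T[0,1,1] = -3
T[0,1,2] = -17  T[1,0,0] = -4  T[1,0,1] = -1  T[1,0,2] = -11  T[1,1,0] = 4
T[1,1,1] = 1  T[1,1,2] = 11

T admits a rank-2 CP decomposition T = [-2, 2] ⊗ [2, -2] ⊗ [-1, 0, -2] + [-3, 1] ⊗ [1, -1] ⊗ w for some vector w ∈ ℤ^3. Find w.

w = [0, -1, -3]

Subtract the known terms from T to get the rank-1 residual R = [-3, 1] ⊗ [1, -1] ⊗ w, so R[i,j,k] = a[i]·b[j]·w[k]. Pick indices with nonzero a[0]·b[0] = (-3)·(1) = -3. Only the fibre through (0,0,·) is needed: R[0,0,:] = T[0,0,:] − Σₗ aₗ[0]bₗ[0]cₗ = [4, 3, 17] − (-2)·(2)·[-1, 0, -2] = [0, 3, 9]. Then w[k] = R[0,0,k] / -3 for each k, giving w = [0, 3, 9] / -3 = [0, -1, -3].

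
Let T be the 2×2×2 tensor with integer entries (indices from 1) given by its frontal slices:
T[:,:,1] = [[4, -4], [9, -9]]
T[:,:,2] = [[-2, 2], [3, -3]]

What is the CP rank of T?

2

Lower bound: the mode-1 unfolding of T (rows indexed by i, columns by (j,k) = (1,1), (1,2), (2,1), (2,2)) is [[4, -2, -4, 2], [9, 3, -9, -3]].
There the 2×2 minor on rows i ∈ {1, 2}, columns (j,k) ∈ {(1,1), (1,2)} is det [[4, -2], [9, 3]] = 30 ≠ 0, so this unfolding has rank ≥ 2; CP rank is at least every unfolding rank, so rank(T) ≥ 2. (Unfolding ranks only ever bound the CP rank from below — rank(T) can be strictly larger than all of them — so the matching upper bound has to come from an explicit 2-term decomposition.)
Upper bound — finding two terms. Every mode-2 slice of T is a multiple of one matrix: T[:,j,:] = b[j]·M with b = (1, -1) and M = [[4, -2], [9, 3]] (rows indexed by i, columns by k). So it suffices to write M as a sum of two rank-1 matrices.
Splitting M by its rows (i = 1, 2), M = (1, 0)(4, -2)ᵀ + (0, 1)(9, 3)ᵀ.
Hence T = (1, 0) ⊗ (1, -1) ⊗ (4, -2) + (0, 1) ⊗ (1, -1) ⊗ (9, 3), so rank(T) ≤ 2.
These bounds meet, so rank(T) = 2.
Check entry T[2,2,2] = -3: (0)·(-1)·(-2) + (1)·(-1)·(3) = -3.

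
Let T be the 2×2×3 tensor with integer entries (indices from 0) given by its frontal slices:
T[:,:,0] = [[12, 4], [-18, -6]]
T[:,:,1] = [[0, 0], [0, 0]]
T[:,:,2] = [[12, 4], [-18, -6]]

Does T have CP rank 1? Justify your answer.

If T = a ⊗ b ⊗ c then every fibre of T is a multiple of the corresponding factor, so read the factors off the fibres through the nonzero entry T[0,0,0] = 12.
The mode-1 fibre T[:,0,0] = [12, -18] gives a = [2, -3] (primitive direction); the mode-2 fibre T[0,:,0] = [12, 4] gives b = [3, 1]; then c[k] = T[0,0,k] / (a[0]·b[0]) = [12, 0, 12] / 6 = [2, 0, 2].
Expanding [2, -3] ⊗ [3, 1] ⊗ [2, 0, 2] reproduces all 12 entries of T, so T = [2, -3] ⊗ [3, 1] ⊗ [2, 0, 2] and rank(T) ≤ 1.
Equivalently every frontal slice T[:,:,k] is c[k] times the rank-1 matrix [2, -3] ⊗ [3, 1]. So T has rank 1 (it is nonzero).

Yes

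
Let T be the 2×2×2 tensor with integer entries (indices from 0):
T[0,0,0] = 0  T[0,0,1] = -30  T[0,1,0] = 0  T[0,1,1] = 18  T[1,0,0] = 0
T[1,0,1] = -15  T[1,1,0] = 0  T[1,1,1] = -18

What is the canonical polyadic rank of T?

2

Lower bound: the mode-2 unfolding of T (rows indexed by j, columns by (i,k) = (0,0), (0,1), (1,0), (1,1)) is [[0, -30, 0, -15], [0, 18, 0, -18]].
There the 2×2 minor on rows j ∈ {0, 1}, columns (i,k) ∈ {(0,1), (1,1)} is det [[-30, -15], [18, -18]] = 810 ≠ 0, so this unfolding has rank ≥ 2; CP rank is at least every unfolding rank, so rank(T) ≥ 2. (Flattening ranks never certify an upper bound on CP rank; for that we must actually write T with 2 rank-1 terms.)
Upper bound — finding two terms. Every mode-3 slice of T is a multiple of one matrix: T[:,:,k] = c[k]·M with c = [0, 1] and M = [[-30, 18], [-15, -18]] (rows indexed by i, columns by j). So it suffices to write M as a sum of two rank-1 matrices.
Splitting M by its rows (i = 0, 1), M = [1, 0][-30, 18]ᵀ + [0, 1][-15, -18]ᵀ.
Hence T = [1, 0] (x) [-30, 18] (x) [0, 1] + [0, 1] (x) [-15, -18] (x) [0, 1], so rank(T) ≤ 2.
These bounds meet, so rank(T) = 2.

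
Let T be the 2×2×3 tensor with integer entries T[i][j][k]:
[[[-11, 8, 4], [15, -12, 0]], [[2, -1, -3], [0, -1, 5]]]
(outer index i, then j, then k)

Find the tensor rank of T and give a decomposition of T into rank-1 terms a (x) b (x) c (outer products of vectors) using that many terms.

rank(T) = 2

Lower bound: the mode-3 unfolding of T (rows indexed by k, columns by (i,j) = (0,0), (0,1), (1,0), (1,1)) is [[-11, 15, 2, 0], [8, -12, -1, -1], [4, 0, -3, 5]].
There the 2×2 minor on rows k ∈ {0, 1}, columns (i,j) ∈ {(0,0), (0,1)} is det [[-11, 15], [8, -12]] = 12 ≠ 0, so this unfolding has rank ≥ 2; CP rank is at least every unfolding rank, so rank(T) ≥ 2. (Unfolding ranks only ever bound the CP rank from below — rank(T) can be strictly larger than all of them — so the matching upper bound has to come from an explicit 2-term decomposition.)
Upper bound — finding two terms. Write S_k = T[:,:,k] for the frontal slices: S₀ = [[-11, 15], [2, 0]], S₁ = [[8, -12], [-1, -1]], S₂ = [[4, 0], [-3, 5]].
If T = a₁ (x) b₁ (x) c₁ + a₂ (x) b₂ (x) c₂ then each S_k = c₁[k]·a₁b₁ᵀ + c₂[k]·a₂b₂ᵀ. S₀ and S₁ are linearly independent, so a₁b₁ᵀ and a₂b₂ᵀ must span the same plane of matrices: they are the rank-1 matrices of the form x·S₀ + y·S₁.
det(x·S₀ + y·S₁) is −30·x² + 50·xy − 20·y² = (-10)·(3·x − 2·y)(x − y), vanishing at (x:y) = (2:3) and (1:1).
M₁ = 2·S₀ + 3·S₁ = [[2, -6], [1, -3]] = [2, 1][1, -3]ᵀ and M₂ = S₀ + S₁ = [[-3, 3], [1, -1]] = −[3, -1][1, -1]ᵀ, so take a₁ = [2, 1], b₁ = [1, -3], a₂ = [3, -1], b₂ = [1, -1].
Each slice is an integer combination of E₁ = a₁b₁ᵀ and E₂ = a₂b₂ᵀ: S₀ = −E₁ − 3·E₂, S₁ = E₁ + 2·E₂, S₂ = −E₁ + 2·E₂; reading off coefficients, c₁ = [-1, 1, -1] and c₂ = [-3, 2, 2].
Hence T = [2, 1] (x) [1, -3] (x) [-1, 1, -1] + [3, -1] (x) [1, -1] (x) [-3, 2, 2], so rank(T) ≤ 2.
These bounds meet, so rank(T) = 2.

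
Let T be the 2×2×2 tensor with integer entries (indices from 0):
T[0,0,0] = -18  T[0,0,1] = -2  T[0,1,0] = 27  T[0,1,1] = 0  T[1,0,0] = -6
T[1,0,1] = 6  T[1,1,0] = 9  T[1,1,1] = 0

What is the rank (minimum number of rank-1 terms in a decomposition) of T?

Lower bound: in the mode-1 unfolding of T (rows indexed by i, columns by (j,k)) the 2×2 minor on rows i ∈ {0, 1}, columns (j,k) ∈ {(0,0), (0,1)} is det [[-18, -2], [-6, 6]] = -120 ≠ 0, so that unfolding has rank ≥ 2 and hence rank(T) ≥ 2 (CP rank is at least every unfolding rank, though it can be larger).
Upper bound: with S_k = T[:,:,k], the two rank-1 terms a₁b₁ᵀ, a₂b₂ᵀ are the rank-1 members of the pencil x·S₀ + y·S₁.
det(x·S₀ + y·S₁) is −180·xy = (-180)·(y)(x), vanishing at (x:y) = (1:0) and (0:1).
M₁ = S₀ = [[-18, 27], [-6, 9]] = (-3)·(3, 1)(2, -3)ᵀ and M₂ = S₁ = [[-2, 0], [6, 0]] = (-2)·(1, -3)(1, 0)ᵀ, so take a₁ = (3, 1), b₁ = (2, -3), a₂ = (1, -3), b₂ = (1, 0).
Each slice is an integer combination of E₁ = a₁b₁ᵀ and E₂ = a₂b₂ᵀ: S₀ = −3·E₁, S₁ = −2·E₂; reading off coefficients, c₁ = (-3, 0) and c₂ = (0, -2).
Hence T = (3, 1) ⊗ (2, -3) ⊗ (-3, 0) + (1, -3) ⊗ (1, 0) ⊗ (0, -2), so rank(T) ≤ 2.
These bounds meet, so rank(T) = 2.

2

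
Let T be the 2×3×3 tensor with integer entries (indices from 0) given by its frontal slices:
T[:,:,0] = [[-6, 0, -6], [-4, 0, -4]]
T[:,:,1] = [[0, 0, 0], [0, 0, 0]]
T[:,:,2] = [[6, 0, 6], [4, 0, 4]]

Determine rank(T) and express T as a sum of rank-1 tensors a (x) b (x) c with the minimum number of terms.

rank(T) = 1

Lower bound: T ≠ 0 (e.g. T[0,0,0] = -6), so rank(T) ≥ 1.
Upper bound: if T = a (x) b (x) c then every fibre of T is a multiple of the corresponding factor, so read the factors off the fibres through the nonzero entry T[0,0,0] = -6.
The mode-1 fibre T[:,0,0] = [-6, -4] gives a = [3, 2] (primitive direction); the mode-2 fibre T[0,:,0] = [-6, 0, -6] gives b = [1, 0, 1]; then c[k] = T[0,0,k] / (a[0]·b[0]) = [-6, 0, 6] / 3 = [-2, 0, 2].
Expanding [3, 2] (x) [1, 0, 1] (x) [-2, 0, 2] reproduces all 18 entries of T, so T = [3, 2] (x) [1, 0, 1] (x) [-2, 0, 2] and rank(T) ≤ 1.
These bounds meet, so rank(T) = 1.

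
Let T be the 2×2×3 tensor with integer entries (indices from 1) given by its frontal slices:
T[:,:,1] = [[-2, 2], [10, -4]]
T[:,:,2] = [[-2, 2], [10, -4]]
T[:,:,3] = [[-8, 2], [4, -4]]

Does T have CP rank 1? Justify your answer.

No

The mode-1 unfolding of T (rows indexed by i, columns by (j,k) = (1,1), (1,2), (1,3), (2,1), (2,2), (2,3)) is [[-2, -2, -8, 2, 2, 2], [10, 10, 4, -4, -4, -4]].
There the 2×2 minor on rows i ∈ {1, 2}, columns (j,k) ∈ {(1,1), (1,3)} is det [[-2, -8], [10, 4]] = 72 ≠ 0, so this unfolding has rank ≥ 2; CP rank is at least every unfolding rank, so rank(T) ≥ 2.
In particular rank(T) ≥ 2 > 1, so T is not rank-1.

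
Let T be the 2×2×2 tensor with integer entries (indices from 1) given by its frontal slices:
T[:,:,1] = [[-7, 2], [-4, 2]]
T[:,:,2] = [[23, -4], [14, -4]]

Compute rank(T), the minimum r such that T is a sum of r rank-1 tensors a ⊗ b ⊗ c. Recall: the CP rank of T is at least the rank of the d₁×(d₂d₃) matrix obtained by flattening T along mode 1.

2

Lower bound: the mode-1 unfolding of T (rows indexed by i, columns by (j,k) = (1,1), (1,2), (2,1), (2,2)) is [[-7, 23, 2, -4], [-4, 14, 2, -4]].
There the 2×2 minor on rows i ∈ {1, 2}, columns (j,k) ∈ {(1,1), (1,2)} is det [[-7, 23], [-4, 14]] = -6 ≠ 0, so this unfolding has rank ≥ 2; CP rank is at least every unfolding rank, so rank(T) ≥ 2. (Flattening ranks never certify an upper bound on CP rank; for that we must actually write T with 2 rank-1 terms.)
Upper bound — finding two terms. Write S_k = T[:,:,k] for the frontal slices: S₁ = [[-7, 2], [-4, 2]], S₂ = [[23, -4], [14, -4]].
If T = a₁ ⊗ b₁ ⊗ c₁ + a₂ ⊗ b₂ ⊗ c₂ then each S_k = c₁[k]·a₁b₁ᵀ + c₂[k]·a₂b₂ᵀ. S₁ and S₂ are linearly independent, so a₁b₁ᵀ and a₂b₂ᵀ must span the same plane of matrices: they are the rank-1 matrices of the form x·S₁ + y·S₂.
det(x·S₁ + y·S₂) is −6·x² + 30·xy − 36·y² = (-6)·(x − 3·y)(x − 2·y), vanishing at (x:y) = (3:1) and (2:1).
M₁ = 3·S₁ + S₂ = [[2, 2], [2, 2]] = 2·(1, 1)(1, 1)ᵀ and M₂ = 2·S₁ + S₂ = [[9, 0], [6, 0]] = 3·(3, 2)(1, 0)ᵀ, so take a₁ = (1, 1), b₁ = (1, 1), a₂ = (3, 2), b₂ = (1, 0).
Each slice is an integer combination of E₁ = a₁b₁ᵀ and E₂ = a₂b₂ᵀ: S₁ = 2·E₁ − 3·E₂, S₂ = −4·E₁ + 9·E₂; reading off coefficients, c₁ = (2, -4) and c₂ = (-3, 9).
Hence T = (1, 1) ⊗ (1, 1) ⊗ (2, -4) + (3, 2) ⊗ (1, 0) ⊗ (-3, 9), so rank(T) ≤ 2.
These bounds meet, so rank(T) = 2.
Check entry T[2,1,1] = -4: (1)·(1)·(2) + (2)·(1)·(-3) = -4.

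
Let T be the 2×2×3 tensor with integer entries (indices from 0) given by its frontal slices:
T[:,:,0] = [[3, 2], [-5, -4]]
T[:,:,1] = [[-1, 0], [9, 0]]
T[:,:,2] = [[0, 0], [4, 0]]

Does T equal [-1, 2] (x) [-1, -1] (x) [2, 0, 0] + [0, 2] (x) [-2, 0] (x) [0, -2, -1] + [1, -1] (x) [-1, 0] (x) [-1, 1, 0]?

Yes

Reconstruct entrywise from the claimed factors. For example, T[1,1,0] = -4 and Σₗ aₗ[1]bₗ[1]cₗ[0] = (2)·(-1)·(2) + (2)·(0)·(0) + (-1)·(0)·(-1) = -4; checking all 12 entries, every one matches. The claim holds.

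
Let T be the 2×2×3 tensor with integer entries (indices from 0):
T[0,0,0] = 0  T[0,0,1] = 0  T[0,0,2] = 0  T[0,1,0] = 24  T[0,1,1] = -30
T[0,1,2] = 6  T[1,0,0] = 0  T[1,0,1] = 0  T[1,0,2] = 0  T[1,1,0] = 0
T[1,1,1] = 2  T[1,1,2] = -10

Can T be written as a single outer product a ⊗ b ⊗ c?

The mode-1 unfolding of T (rows indexed by i, columns by (j,k) = (0,0), (0,1), (0,2), (1,0), (1,1), (1,2)) is [[0, 0, 0, 24, -30, 6], [0, 0, 0, 0, 2, -10]].
There the 2×2 minor on rows i ∈ {0, 1}, columns (j,k) ∈ {(1,0), (1,1)} is det [[24, -30], [0, 2]] = 48 ≠ 0, so this unfolding has rank ≥ 2; CP rank is at least every unfolding rank, so rank(T) ≥ 2.
In particular rank(T) ≥ 2 > 1, so T is not rank-1.

No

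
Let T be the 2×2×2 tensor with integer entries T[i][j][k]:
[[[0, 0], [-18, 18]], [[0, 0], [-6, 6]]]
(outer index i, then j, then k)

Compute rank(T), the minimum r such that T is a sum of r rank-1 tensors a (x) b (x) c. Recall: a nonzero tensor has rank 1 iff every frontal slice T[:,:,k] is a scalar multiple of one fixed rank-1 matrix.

1

Lower bound: T ≠ 0 (e.g. T[0,1,0] = -18), so rank(T) ≥ 1.
Upper bound: if T = a (x) b (x) c then every fibre of T is a multiple of the corresponding factor, so read the factors off the fibres through the nonzero entry T[0,1,0] = -18.
The mode-1 fibre T[:,1,0] = [-18, -6] gives a = (3, 1) (primitive direction); the mode-2 fibre T[0,:,0] = [0, -18] gives b = (0, 1); then c[k] = T[0,1,k] / (a[0]·b[1]) = [-18, 18] / 3 = (-6, 6).
Expanding (3, 1) (x) (0, 1) (x) (-6, 6) reproduces all 8 entries of T, so T = (3, 1) (x) (0, 1) (x) (-6, 6) and rank(T) ≤ 1.
These bounds meet, so rank(T) = 1.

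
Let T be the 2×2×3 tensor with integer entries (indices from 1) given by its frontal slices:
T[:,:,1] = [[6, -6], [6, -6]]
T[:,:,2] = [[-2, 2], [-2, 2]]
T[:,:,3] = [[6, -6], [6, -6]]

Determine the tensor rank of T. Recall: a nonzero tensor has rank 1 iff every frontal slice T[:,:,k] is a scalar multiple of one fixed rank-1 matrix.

1

Lower bound: T ≠ 0 (e.g. T[1,1,1] = 6), so rank(T) ≥ 1.
Upper bound: if T = a ⊗ b ⊗ c then every fibre of T is a multiple of the corresponding factor, so read the factors off the fibres through the nonzero entry T[1,1,1] = 6.
The mode-1 fibre T[:,1,1] = [6, 6] gives a = [1, 1] (primitive direction); the mode-2 fibre T[1,:,1] = [6, -6] gives b = [1, -1]; then c[k] = T[1,1,k] / (a[1]·b[1]) = [6, -2, 6] / 1 = [6, -2, 6].
Expanding [1, 1] ⊗ [1, -1] ⊗ [6, -2, 6] reproduces all 12 entries of T, so T = [1, 1] ⊗ [1, -1] ⊗ [6, -2, 6] and rank(T) ≤ 1.
These bounds meet, so rank(T) = 1.
Check entry T[2,2,1] = -6: (1)·(-1)·(6) = -6.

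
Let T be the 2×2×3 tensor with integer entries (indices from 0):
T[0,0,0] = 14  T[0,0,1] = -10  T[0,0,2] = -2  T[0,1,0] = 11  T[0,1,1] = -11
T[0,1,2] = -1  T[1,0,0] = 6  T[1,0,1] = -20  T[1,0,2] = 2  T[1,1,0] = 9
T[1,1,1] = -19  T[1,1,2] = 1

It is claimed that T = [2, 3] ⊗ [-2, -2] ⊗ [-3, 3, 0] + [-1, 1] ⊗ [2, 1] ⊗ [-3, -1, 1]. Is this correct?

No

Reconstruct entry (0,0,0) from the claimed factors: Σₗ aₗ[0]bₗ[0]cₗ[0] = (2)·(-2)·(-3) + (-1)·(2)·(-3) = 18, but T[0,0,0] = 14. The claim is false.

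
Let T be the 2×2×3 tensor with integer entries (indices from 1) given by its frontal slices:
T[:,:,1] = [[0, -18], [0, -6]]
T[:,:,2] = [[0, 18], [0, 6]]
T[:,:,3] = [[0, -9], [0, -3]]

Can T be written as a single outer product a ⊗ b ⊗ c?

If T = a ⊗ b ⊗ c then every fibre of T is a multiple of the corresponding factor, so read the factors off the fibres through the nonzero entry T[1,2,1] = -18.
The mode-1 fibre T[:,2,1] = [-18, -6] gives a = (3, 1) (primitive direction); the mode-2 fibre T[1,:,1] = [0, -18] gives b = (0, 1); then c[k] = T[1,2,k] / (a[1]·b[2]) = [-18, 18, -9] / 3 = (-6, 6, -3).
Expanding (3, 1) ⊗ (0, 1) ⊗ (-6, 6, -3) reproduces all 12 entries of T, so T = (3, 1) ⊗ (0, 1) ⊗ (-6, 6, -3) and rank(T) ≤ 1.
Equivalently every frontal slice T[:,:,k] is c[k] times the rank-1 matrix (3, 1) ⊗ (0, 1). So T has rank 1 (it is nonzero).

Yes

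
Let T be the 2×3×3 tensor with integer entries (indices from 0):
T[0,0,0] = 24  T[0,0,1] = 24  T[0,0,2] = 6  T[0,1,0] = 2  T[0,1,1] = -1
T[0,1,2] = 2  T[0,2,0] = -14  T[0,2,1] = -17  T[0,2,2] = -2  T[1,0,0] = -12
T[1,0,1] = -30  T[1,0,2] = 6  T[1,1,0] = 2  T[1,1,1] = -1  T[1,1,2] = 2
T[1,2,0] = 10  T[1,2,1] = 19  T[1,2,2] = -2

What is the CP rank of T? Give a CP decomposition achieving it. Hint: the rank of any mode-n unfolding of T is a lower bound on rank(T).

rank(T) = 2

Lower bound: the mode-2 unfolding of T (rows indexed by j, columns by (i,k) = (0,0), (0,1), (0,2), (1,0), (1,1), (1,2)) is [[24, 24, 6, -12, -30, 6], [2, -1, 2, 2, -1, 2], [-14, -17, -2, 10, 19, -2]].
There the 2×2 minor on rows j ∈ {0, 1}, columns (i,k) ∈ {(0,0), (0,1)} is det [[24, 24], [2, -1]] = -72 ≠ 0, so this unfolding has rank ≥ 2; CP rank is at least every unfolding rank, so rank(T) ≥ 2. (Unfolding ranks only ever bound the CP rank from below — rank(T) can be strictly larger than all of them — so the matching upper bound has to come from an explicit 2-term decomposition.)
Upper bound — finding two terms. Write S_k = T[:,:,k] for the frontal slices: S₀ = [[24, 2, -14], [-12, 2, 10]], S₁ = [[24, -1, -17], [-30, -1, 19]], S₂ = [[6, 2, -2], [6, 2, -2]].
If T = a₁ ⊗ b₁ ⊗ c₁ + a₂ ⊗ b₂ ⊗ c₂ then each S_k = c₁[k]·a₁b₁ᵀ + c₂[k]·a₂b₂ᵀ. S₀ and S₁ are linearly independent, so a₁b₁ᵀ and a₂b₂ᵀ must span the same plane of matrices: they are the rank-1 matrices of the form x·S₀ + y·S₁.
The 2×2 minor of x·S₀ + y·S₁ on rows {0,1}, columns {0,1} is 72·x² + 72·xy − 54·y² = 18·(2·x + 3·y)(2·x − y), vanishing at (x:y) = (3:-2) and (1:2).
M₁ = 3·S₀ − 2·S₁ = [[24, 8, -8], [24, 8, -8]] = 8·[1, 1][3, 1, -1]ᵀ and M₂ = S₀ + 2·S₁ = [[72, 0, -48], [-72, 0, 48]] = 24·[1, -1][3, 0, -2]ᵀ, so take a₁ = [1, 1], b₁ = [3, 1, -1], a₂ = [1, -1], b₂ = [3, 0, -2].
Each slice is an integer combination of E₁ = a₁b₁ᵀ and E₂ = a₂b₂ᵀ: S₀ = 2·E₁ + 6·E₂, S₁ = −E₁ + 9·E₂, S₂ = 2·E₁; reading off coefficients, c₁ = [2, -1, 2] and c₂ = [6, 9, 0].
Hence T = [1, 1] ⊗ [3, 1, -1] ⊗ [2, -1, 2] + [1, -1] ⊗ [3, 0, -2] ⊗ [6, 9, 0], so rank(T) ≤ 2.
These bounds meet, so rank(T) = 2.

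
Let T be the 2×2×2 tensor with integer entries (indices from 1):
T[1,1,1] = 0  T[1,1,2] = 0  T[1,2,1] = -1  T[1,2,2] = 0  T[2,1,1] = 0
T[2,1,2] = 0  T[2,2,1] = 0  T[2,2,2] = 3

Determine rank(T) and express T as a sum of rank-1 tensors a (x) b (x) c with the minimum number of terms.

rank(T) = 2

Lower bound: the mode-3 unfolding of T (rows indexed by k, columns by (i,j) = (1,1), (1,2), (2,1), (2,2)) is [[0, -1, 0, 0], [0, 0, 0, 3]].
There the 2×2 minor on rows k ∈ {1, 2}, columns (i,j) ∈ {(1,2), (2,2)} is det [[-1, 0], [0, 3]] = -3 ≠ 0, so this unfolding has rank ≥ 2; CP rank is at least every unfolding rank, so rank(T) ≥ 2. (Unfolding ranks only ever bound the CP rank from below — rank(T) can be strictly larger than all of them — so the matching upper bound has to come from an explicit 2-term decomposition.)
Upper bound — finding two terms. Every mode-2 slice of T is a multiple of one matrix: T[:,j,:] = b[j]·M with b = [0, 1] and M = [[-1, 0], [0, 3]] (rows indexed by i, columns by k). So it suffices to write M as a sum of two rank-1 matrices.
Splitting M by its rows (i = 1, 2), M = [1, 0][-1, 0]ᵀ + [0, 1][0, 3]ᵀ.
Hence T = [1, 0] (x) [0, 1] (x) [-1, 0] + [0, 1] (x) [0, 1] (x) [0, 3], so rank(T) ≤ 2.
These bounds meet, so rank(T) = 2.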